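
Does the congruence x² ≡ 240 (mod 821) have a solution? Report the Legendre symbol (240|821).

-1

Euler's criterion: (240/821) ≡ 240^410 (mod 821).
240^2 ≡ 130 (mod 821)
240^4 ≡ 480 (mod 821)
240^8 ≡ 520 (mod 821)
240^16 ≡ 291 (mod 821)
240^32 ≡ 118 (mod 821)
240^64 ≡ 788 (mod 821)
240^128 ≡ 268 (mod 821)
240^256 ≡ 397 (mod 821)
240^410 = 240^(256+128+16+8+2) ≡ 820 (mod 821).
Result is 820 ≡ −1, so (240/821) = −1.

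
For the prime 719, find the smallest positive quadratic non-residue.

(2/719) = +1, so 2 is a residue.
(3/719) = +1, so 3 is a residue.
(4/719) = +1, so 4 is a residue.
(5/719) = +1, so 5 is a residue.
(6/719) = +1, so 6 is a residue.
(7/719) = +1, so 7 is a residue.
(8/719) = +1, so 8 is a residue.
(9/719) = +1, so 9 is a residue.
(10/719) = +1, so 10 is a residue.
(11/719) = −1, so 11 is the smallest positive non-residue mod 719.

11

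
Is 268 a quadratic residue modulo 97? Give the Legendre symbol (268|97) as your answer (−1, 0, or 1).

-1

Euler's criterion: (268/97) ≡ 74^48 (mod 97).
74^2 ≡ 44 (mod 97)
74^4 ≡ 93 (mod 97)
74^8 ≡ 16 (mod 97)
74^16 ≡ 62 (mod 97)
74^32 ≡ 61 (mod 97)
74^48 = 74^(32+16) ≡ 96 (mod 97).
Result is 96 ≡ −1, so (268/97) = −1.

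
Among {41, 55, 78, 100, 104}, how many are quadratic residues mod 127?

(41/127) = +1 → QR.
(55/127) = -1 → non-residue.
(78/127) = -1 → non-residue.
(100/127) = +1 → QR.
(104/127) = +1 → QR.
Total quadratic residues among the 5: 3.

3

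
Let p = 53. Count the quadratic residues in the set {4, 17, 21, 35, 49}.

(4/53) = +1 → QR.
(17/53) = +1 → QR.
(21/53) = -1 → non-residue.
(35/53) = -1 → non-residue.
(49/53) = +1 → QR.
Total quadratic residues among the 5: 3.

3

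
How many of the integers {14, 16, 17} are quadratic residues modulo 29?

1

(14/29) = -1 → non-residue.
(16/29) = +1 → QR.
(17/29) = -1 → non-residue.
Total quadratic residues among the 3: 1.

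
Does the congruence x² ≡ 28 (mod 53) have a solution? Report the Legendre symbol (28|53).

1

Pull out 2^2: since 53 ≡ 5 (mod 8), (2/53) = -1, so (2/53)^2 = +1.
Reciprocity: 7 ≡ 3 and 53 ≡ 1 (mod 4), so (7/53) = +(53/7).
Reduce top mod 7: now compute (4/7).
Pull out 2^2: since 7 ≡ 7 (mod 8), (2/7) = +1, so (2/7)^2 = +1.
Reached (1/7) = 1. Collecting the sign flips along the way, the symbol is +1.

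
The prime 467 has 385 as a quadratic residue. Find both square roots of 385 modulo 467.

Since 467 ≡ 3 (mod 4), a square root of 385 is 385^((467+1)/4) = 385^117 mod 467.
Repeated squaring: 385^2≡186, 385^4≡38, 385^8≡43, 385^16≡448, 385^32≡361, 385^64≡28 (mod 467).
385^117 = 385^(64+32+16+4+1) ≡ 151 (mod 467).
Check: 151² = 22801 ≡ 385 (mod 467). The two roots are 151 and 316.

151, 316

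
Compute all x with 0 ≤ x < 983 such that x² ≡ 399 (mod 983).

119, 864

Since 983 ≡ 3 (mod 4), a square root of 399 is 399^((983+1)/4) = 399^246 mod 983.
Repeated squaring: 399^2≡938, 399^4≡59, 399^8≡532, 399^16≡903, 399^32≡502, 399^64≡356, 399^128≡912 (mod 983).
399^246 = 399^(128+64+32+16+4+2) ≡ 864 (mod 983).
Check: 864² = 746496 ≡ 399 (mod 983). The two roots are 119 and 864.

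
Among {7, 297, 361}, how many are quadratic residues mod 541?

2

(7/541) = +1 → QR.
(297/541) = -1 → non-residue.
(361/541) = +1 → QR.
Total quadratic residues among the 3: 2.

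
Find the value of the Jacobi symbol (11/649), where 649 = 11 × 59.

Reciprocity: 11 ≡ 3 and 649 ≡ 1 (mod 4), so (11/649) = +(649/11).
Reduce top mod 11: now compute (0/11).
Top reduces to 0: gcd > 1, so the symbol is 0.

0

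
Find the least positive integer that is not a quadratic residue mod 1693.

(2/1693) = −1, so 2 is the smallest positive non-residue mod 1693.

2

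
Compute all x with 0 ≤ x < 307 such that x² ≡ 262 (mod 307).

55, 252

Since 307 ≡ 3 (mod 4), a square root of 262 is 262^((307+1)/4) = 262^77 mod 307.
Repeated squaring: 262^2≡183, 262^4≡26, 262^8≡62, 262^16≡160, 262^32≡119, 262^64≡39 (mod 307).
262^77 = 262^(64+8+4+1) ≡ 252 (mod 307).
Check: 252² = 63504 ≡ 262 (mod 307). The two roots are 55 and 252.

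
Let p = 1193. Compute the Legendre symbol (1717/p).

-1

First reduce: 1717 ≡ 524 (mod 1193).
Pull out 2^2: since 1193 ≡ 1 (mod 8), (2/1193) = +1, so (2/1193)^2 = +1.
Reciprocity: 131 ≡ 3 and 1193 ≡ 1 (mod 4), so (131/1193) = +(1193/131).
Reduce top mod 131: now compute (14/131).
Pull out 2: since 131 ≡ 3 (mod 8), (2/131) = -1.
Reciprocity: 7 ≡ 3 and 131 ≡ 3 (mod 4), so (7/131) = −(131/7).
Reduce top mod 7: now compute (5/7).
Reciprocity: 5 ≡ 1 and 7 ≡ 3 (mod 4), so (5/7) = +(7/5).
Reduce top mod 5: now compute (2/5).
Pull out 2: since 5 ≡ 5 (mod 8), (2/5) = -1.
Reached (1/5) = 1. Collecting the sign flips along the way, the symbol is -1.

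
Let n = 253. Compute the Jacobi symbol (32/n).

-1

Pull out 2^5: since 253 ≡ 5 (mod 8), (2/253) = -1, so (2/253)^5 = -1.
Reached (1/253) = 1. Collecting the sign flips along the way, the symbol is -1.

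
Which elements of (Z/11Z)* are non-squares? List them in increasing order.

Square k = 1,…,5 (k and 11−k give the same square):
1²=1, 2²=4, 3²=9, 4²≡5, 5²≡3 (mod 11).
The residues are {1, 3, 4, 5, 9}; the non-residues are the remaining 5 nonzero classes.

2,6,7,8,10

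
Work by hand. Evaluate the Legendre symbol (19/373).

Reciprocity: 19 ≡ 3 and 373 ≡ 1 (mod 4), so (19/373) = +(373/19).
Reduce top mod 19: now compute (12/19).
Pull out 2^2: since 19 ≡ 3 (mod 8), (2/19) = -1, so (2/19)^2 = +1.
Reciprocity: 3 ≡ 3 and 19 ≡ 3 (mod 4), so (3/19) = −(19/3).
Reduce top mod 3: now compute (1/3).
Reached (1/3) = 1. Collecting the sign flips along the way, the symbol is -1.

-1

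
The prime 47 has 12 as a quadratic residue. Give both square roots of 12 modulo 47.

23, 24

Since 47 ≡ 3 (mod 4), a square root of 12 is 12^((47+1)/4) = 12^12 mod 47.
Repeated squaring: 12^2≡3, 12^4≡9, 12^8≡34 (mod 47).
12^12 = 12^(8+4) ≡ 24 (mod 47).
Check: 24² = 576 ≡ 12 (mod 47). The two roots are 23 and 24.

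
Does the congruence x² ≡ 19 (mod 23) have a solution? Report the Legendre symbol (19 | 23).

Euler's criterion: (19/23) ≡ 19^11 (mod 23).
19^2 ≡ 16 (mod 23)
19^4 ≡ 3 (mod 23)
19^8 ≡ 9 (mod 23)
19^11 = 19^(8+2+1) ≡ 22 (mod 23).
Result is 22 ≡ −1, so (19/23) = −1.

-1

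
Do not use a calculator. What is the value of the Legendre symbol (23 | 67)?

1

Euler's criterion: (23/67) ≡ 23^33 (mod 67).
23^2 ≡ 60 (mod 67)
23^4 ≡ 49 (mod 67)
23^8 ≡ 56 (mod 67)
23^16 ≡ 54 (mod 67)
23^32 ≡ 35 (mod 67)
23^33 = 23^(32+1) ≡ 1 (mod 67).
Result is 1, so (23/67) = 1.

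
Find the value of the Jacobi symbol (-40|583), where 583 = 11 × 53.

First reduce: -40 ≡ 543 (mod 583).
Reciprocity: 543 ≡ 3 and 583 ≡ 3 (mod 4), so (543/583) = −(583/543).
Reduce top mod 543: now compute (40/543).
Pull out 2^3: since 543 ≡ 7 (mod 8), (2/543) = +1, so (2/543)^3 = +1.
Reciprocity: 5 ≡ 1 and 543 ≡ 3 (mod 4), so (5/543) = +(543/5).
Reduce top mod 5: now compute (3/5).
Reciprocity: 3 ≡ 3 and 5 ≡ 1 (mod 4), so (3/5) = +(5/3).
Reduce top mod 3: now compute (2/3).
Pull out 2: since 3 ≡ 3 (mod 8), (2/3) = -1.
Reached (1/3) = 1. Collecting the sign flips along the way, the symbol is +1.

1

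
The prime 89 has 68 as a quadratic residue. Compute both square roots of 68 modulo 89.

35, 54

89 ≡ 1 (mod 4), so we find a root by search.
Trying successive values, 35² = 1225 ≡ 68 (mod 89). The other root is 89 − 35 = 54.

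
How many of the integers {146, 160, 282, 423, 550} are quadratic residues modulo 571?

1

(146/571) = +1 → QR.
(160/571) = -1 → non-residue.
(282/571) = -1 → non-residue.
(423/571) = -1 → non-residue.
(550/571) = -1 → non-residue.
Total quadratic residues among the 5: 1.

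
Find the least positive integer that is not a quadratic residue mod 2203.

2

(2/2203) = −1, so 2 is the smallest positive non-residue mod 2203.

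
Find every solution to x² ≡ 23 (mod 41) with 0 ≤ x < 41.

8, 33

41 ≡ 1 (mod 4), so we find a root by search.
Trying successive values, 8² = 64 ≡ 23 (mod 41). The other root is 41 − 8 = 33.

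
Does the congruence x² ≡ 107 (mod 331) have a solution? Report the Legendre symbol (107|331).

Reciprocity: 107 ≡ 3 and 331 ≡ 3 (mod 4), so (107/331) = −(331/107).
Reduce top mod 107: now compute (10/107).
Pull out 2: since 107 ≡ 3 (mod 8), (2/107) = -1.
Reciprocity: 5 ≡ 1 and 107 ≡ 3 (mod 4), so (5/107) = +(107/5).
Reduce top mod 5: now compute (2/5).
Pull out 2: since 5 ≡ 5 (mod 8), (2/5) = -1.
Reached (1/5) = 1. Collecting the sign flips along the way, the symbol is -1.

-1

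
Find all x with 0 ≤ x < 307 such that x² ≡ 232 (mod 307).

Since 307 ≡ 3 (mod 4), a square root of 232 is 232^((307+1)/4) = 232^77 mod 307.
Repeated squaring: 232^2≡99, 232^4≡284, 232^8≡222, 232^16≡164, 232^32≡187, 232^64≡278 (mod 307).
232^77 = 232^(64+8+4+1) ≡ 175 (mod 307).
Check: 175² = 30625 ≡ 232 (mod 307). The two roots are 132 and 175.

132, 175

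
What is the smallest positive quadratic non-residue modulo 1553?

(2/1553) = +1, so 2 is a residue.
(3/1553) = −1, so 3 is the smallest positive non-residue mod 1553.

3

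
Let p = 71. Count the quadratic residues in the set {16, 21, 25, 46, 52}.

2

(16/71) = +1 → QR.
(21/71) = -1 → non-residue.
(25/71) = +1 → QR.
(46/71) = -1 → non-residue.
(52/71) = -1 → non-residue.
Total quadratic residues among the 5: 2.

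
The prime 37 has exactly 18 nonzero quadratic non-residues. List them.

Square k = 1,…,18 (k and 37−k give the same square):
1²=1, 2²=4, 3²=9, 4²=16, 5²=25, 6²=36, 7²≡12, 8²≡27, 9²≡7, 10²≡26, 11²≡10, 12²≡33, 13²≡21, 14²≡11, 15²≡3, 16²≡34, 17²≡30, 18²≡28 (mod 37).
The residues are {1, 3, 4, 7, 9, 10, 11, 12, 16, 21, 25, 26, 27, 28, 30, 33, 34, 36}; the non-residues are the remaining 18 nonzero classes.

2,5,6,8,13,14,15,17,18,19,20,22,23,24,29,31,32,35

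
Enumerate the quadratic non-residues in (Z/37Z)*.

Square k = 1,…,18 (k and 37−k give the same square):
1²=1, 2²=4, 3²=9, 4²=16, 5²=25, 6²=36, 7²≡12, 8²≡27, 9²≡7, 10²≡26, 11²≡10, 12²≡33, 13²≡21, 14²≡11, 15²≡3, 16²≡34, 17²≡30, 18²≡28 (mod 37).
The residues are {1, 3, 4, 7, 9, 10, 11, 12, 16, 21, 25, 26, 27, 28, 30, 33, 34, 36}; the non-residues are the remaining 18 nonzero classes.

2 5 6 8 13 14 15 17 18 19 20 22 23 24 29 31 32 35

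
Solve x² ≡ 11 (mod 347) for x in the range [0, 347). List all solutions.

Since 347 ≡ 3 (mod 4), a square root of 11 is 11^((347+1)/4) = 11^87 mod 347.
Repeated squaring: 11^2≡121, 11^4≡67, 11^8≡325, 11^16≡137, 11^32≡31, 11^64≡267 (mod 347).
11^87 = 11^(64+16+4+2+1) ≡ 59 (mod 347).
Check: 59² = 3481 ≡ 11 (mod 347). The two roots are 59 and 288.

59, 288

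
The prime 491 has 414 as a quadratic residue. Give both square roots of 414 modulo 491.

158, 333

Since 491 ≡ 3 (mod 4), a square root of 414 is 414^((491+1)/4) = 414^123 mod 491.
Repeated squaring: 414^2≡37, 414^4≡387, 414^8≡14, 414^16≡196, 414^32≡118, 414^64≡176 (mod 491).
414^123 = 414^(64+32+16+8+2+1) ≡ 333 (mod 491).
Check: 333² = 110889 ≡ 414 (mod 491). The two roots are 158 and 333.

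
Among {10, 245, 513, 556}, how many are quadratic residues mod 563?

(10/563) = +1 → QR.
(245/563) = -1 → non-residue.
(513/563) = +1 → QR.
(556/563) = -1 → non-residue.
Total quadratic residues among the 4: 2.

2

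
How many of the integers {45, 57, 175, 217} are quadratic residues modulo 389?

2

(45/389) = +1 → QR.
(57/389) = -1 → non-residue.
(175/389) = +1 → QR.
(217/389) = -1 → non-residue.
Total quadratic residues among the 4: 2.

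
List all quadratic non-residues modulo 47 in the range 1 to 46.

5 10 11 13 15 19 20 22 23 26 29 30 31 33 35 38 39 40 41 43 44 45 46

Square k = 1,…,23 (k and 47−k give the same square):
1²=1, 2²=4, 3²=9, 4²=16, 5²=25, 6²=36, 7²≡2, 8²≡17, 9²≡34, 10²≡6, 11²≡27, 12²≡3, 13²≡28, 14²≡8, 15²≡37, 16²≡21, 17²≡7, 18²≡42, 19²≡32, 20²≡24, 21²≡18, 22²≡14, 23²≡12 (mod 47).
The residues are {1, 2, 3, 4, 6, 7, 8, 9, 12, 14, 16, 17, 18, 21, 24, 25, 27, 28, 32, 34, 36, 37, 42}; the non-residues are the remaining 23 nonzero classes.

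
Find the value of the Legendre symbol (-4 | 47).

-1

First reduce: -4 ≡ 43 (mod 47).
Reciprocity: 43 ≡ 3 and 47 ≡ 3 (mod 4), so (43/47) = −(47/43).
Reduce top mod 43: now compute (4/43).
Pull out 2^2: since 43 ≡ 3 (mod 8), (2/43) = -1, so (2/43)^2 = +1.
Reached (1/43) = 1. Collecting the sign flips along the way, the symbol is -1.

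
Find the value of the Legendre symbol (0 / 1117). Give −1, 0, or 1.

Top reduces to 0: gcd > 1, so the symbol is 0.

0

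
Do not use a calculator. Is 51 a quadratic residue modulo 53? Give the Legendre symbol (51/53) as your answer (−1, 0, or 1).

-1

Reciprocity: 51 ≡ 3 and 53 ≡ 1 (mod 4), so (51/53) = +(53/51).
Reduce top mod 51: now compute (2/51).
Pull out 2: since 51 ≡ 3 (mod 8), (2/51) = -1.
Reached (1/51) = 1. Collecting the sign flips along the way, the symbol is -1.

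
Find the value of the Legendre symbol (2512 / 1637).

1

First reduce: 2512 ≡ 875 (mod 1637).
Reciprocity: 875 ≡ 3 and 1637 ≡ 1 (mod 4), so (875/1637) = +(1637/875).
Reduce top mod 875: now compute (762/875).
Pull out 2: since 875 ≡ 3 (mod 8), (2/875) = -1.
Reciprocity: 381 ≡ 1 and 875 ≡ 3 (mod 4), so (381/875) = +(875/381).
Reduce top mod 381: now compute (113/381).
Reciprocity: 113 ≡ 1 and 381 ≡ 1 (mod 4), so (113/381) = +(381/113).
Reduce top mod 113: now compute (42/113).
Pull out 2: since 113 ≡ 1 (mod 8), (2/113) = +1.
Reciprocity: 21 ≡ 1 and 113 ≡ 1 (mod 4), so (21/113) = +(113/21).
Reduce top mod 21: now compute (8/21).
Pull out 2^3: since 21 ≡ 5 (mod 8), (2/21) = -1, so (2/21)^3 = -1.
Reached (1/21) = 1. Collecting the sign flips along the way, the symbol is +1.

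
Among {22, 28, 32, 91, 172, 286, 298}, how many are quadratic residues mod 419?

5

(22/419) = +1 → QR.
(28/419) = +1 → QR.
(32/419) = -1 → non-residue.
(91/419) = +1 → QR.
(172/419) = +1 → QR.
(286/419) = +1 → QR.
(298/419) = -1 → non-residue.
Total quadratic residues among the 7: 5.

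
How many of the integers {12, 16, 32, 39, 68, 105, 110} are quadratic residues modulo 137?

5

(12/137) = -1 → non-residue.
(16/137) = +1 → QR.
(32/137) = +1 → QR.
(39/137) = +1 → QR.
(68/137) = +1 → QR.
(105/137) = +1 → QR.
(110/137) = -1 → non-residue.
Total quadratic residues among the 7: 5.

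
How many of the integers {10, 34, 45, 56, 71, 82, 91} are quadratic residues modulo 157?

4

(10/157) = +1 → QR.
(34/157) = -1 → non-residue.
(45/157) = -1 → non-residue.
(56/157) = +1 → QR.
(71/157) = +1 → QR.
(82/157) = +1 → QR.
(91/157) = -1 → non-residue.
Total quadratic residues among the 7: 4.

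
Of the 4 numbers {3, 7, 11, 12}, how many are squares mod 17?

0

(3/17) = -1 → non-residue.
(7/17) = -1 → non-residue.
(11/17) = -1 → non-residue.
(12/17) = -1 → non-residue.
Total quadratic residues among the 4: 0.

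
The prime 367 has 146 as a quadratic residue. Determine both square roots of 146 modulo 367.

Since 367 ≡ 3 (mod 4), a square root of 146 is 146^((367+1)/4) = 146^92 mod 367.
Repeated squaring: 146^2≡30, 146^4≡166, 146^8≡31, 146^16≡227, 146^32≡149, 146^64≡181 (mod 367).
146^92 = 146^(64+16+8+4) ≡ 231 (mod 367).
Check: 231² = 53361 ≡ 146 (mod 367). The two roots are 136 and 231.

136, 231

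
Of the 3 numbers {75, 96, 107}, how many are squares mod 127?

(75/127) = -1 → non-residue.
(96/127) = -1 → non-residue.
(107/127) = +1 → QR.
Total quadratic residues among the 3: 1.

1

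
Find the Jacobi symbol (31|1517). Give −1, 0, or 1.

-1

Reciprocity: 31 ≡ 3 and 1517 ≡ 1 (mod 4), so (31/1517) = +(1517/31).
Reduce top mod 31: now compute (29/31).
Reciprocity: 29 ≡ 1 and 31 ≡ 3 (mod 4), so (29/31) = +(31/29).
Reduce top mod 29: now compute (2/29).
Pull out 2: since 29 ≡ 5 (mod 8), (2/29) = -1.
Reached (1/29) = 1. Collecting the sign flips along the way, the symbol is -1.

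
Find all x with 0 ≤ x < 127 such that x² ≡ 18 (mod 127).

Since 127 ≡ 3 (mod 4), a square root of 18 is 18^((127+1)/4) = 18^32 mod 127.
Repeated squaring: 18^2≡70, 18^4≡74, 18^8≡15, 18^16≡98, 18^32≡79 (mod 127).
18^32 = 18^(32) ≡ 79 (mod 127).
Check: 79² = 6241 ≡ 18 (mod 127). The two roots are 48 and 79.

48, 79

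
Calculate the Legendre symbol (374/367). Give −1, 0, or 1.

1

Euler's criterion: (374/367) ≡ 7^183 (mod 367).
7^2 ≡ 49 (mod 367)
7^4 ≡ 199 (mod 367)
7^8 ≡ 332 (mod 367)
7^16 ≡ 124 (mod 367)
7^32 ≡ 329 (mod 367)
7^64 ≡ 343 (mod 367)
7^128 ≡ 209 (mod 367)
7^183 = 7^(128+32+16+4+2+1) ≡ 1 (mod 367).
Result is 1, so (374/367) = 1.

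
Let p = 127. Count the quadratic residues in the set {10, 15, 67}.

1

(10/127) = -1 → non-residue.
(15/127) = +1 → QR.
(67/127) = -1 → non-residue.
Total quadratic residues among the 3: 1.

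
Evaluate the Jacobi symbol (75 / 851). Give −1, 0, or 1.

Reciprocity: 75 ≡ 3 and 851 ≡ 3 (mod 4), so (75/851) = −(851/75).
Reduce top mod 75: now compute (26/75).
Pull out 2: since 75 ≡ 3 (mod 8), (2/75) = -1.
Reciprocity: 13 ≡ 1 and 75 ≡ 3 (mod 4), so (13/75) = +(75/13).
Reduce top mod 13: now compute (10/13).
Pull out 2: since 13 ≡ 5 (mod 8), (2/13) = -1.
Reciprocity: 5 ≡ 1 and 13 ≡ 1 (mod 4), so (5/13) = +(13/5).
Reduce top mod 5: now compute (3/5).
Reciprocity: 3 ≡ 3 and 5 ≡ 1 (mod 4), so (3/5) = +(5/3).
Reduce top mod 3: now compute (2/3).
Pull out 2: since 3 ≡ 3 (mod 8), (2/3) = -1.
Reached (1/3) = 1. Collecting the sign flips along the way, the symbol is +1.

1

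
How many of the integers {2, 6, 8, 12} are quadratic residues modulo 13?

(2/13) = -1 → non-residue.
(6/13) = -1 → non-residue.
(8/13) = -1 → non-residue.
(12/13) = +1 → QR.
Total quadratic residues among the 4: 1.

1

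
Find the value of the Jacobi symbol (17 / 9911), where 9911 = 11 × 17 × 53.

0

Reciprocity: 17 ≡ 1 and 9911 ≡ 3 (mod 4), so (17/9911) = +(9911/17).
Reduce top mod 17: now compute (0/17).
Top reduces to 0: gcd > 1, so the symbol is 0.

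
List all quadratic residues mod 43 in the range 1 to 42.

Square k = 1,…,21 (k and 43−k give the same square):
1²=1, 2²=4, 3²=9, 4²=16, 5²=25, 6²=36, 7²≡6, 8²≡21, 9²≡38, 10²≡14, 11²≡35, 12²≡15, 13²≡40, 14²≡24, 15²≡10, 16²≡41, 17²≡31, 18²≡23, 19²≡17, 20²≡13, 21²≡11 (mod 43).
So the quadratic residues mod 43 are {1, 4, 6, 9, 10, 11, 13, 14, 15, 16, 17, 21, 23, 24, 25, 31, 35, 36, 38, 40, 41}.

1 4 6 9 10 11 13 14 15 16 17 21 23 24 25 31 35 36 38 40 41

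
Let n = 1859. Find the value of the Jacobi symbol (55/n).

0

Reciprocity: 55 ≡ 3 and 1859 ≡ 3 (mod 4), so (55/1859) = −(1859/55).
Reduce top mod 55: now compute (44/55).
Pull out 2^2: since 55 ≡ 7 (mod 8), (2/55) = +1, so (2/55)^2 = +1.
Reciprocity: 11 ≡ 3 and 55 ≡ 3 (mod 4), so (11/55) = −(55/11).
Reduce top mod 11: now compute (0/11).
Top reduces to 0: gcd > 1, so the symbol is 0.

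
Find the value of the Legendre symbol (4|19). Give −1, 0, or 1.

Euler's criterion: (4/19) ≡ 4^9 (mod 19).
4^2 ≡ 16 (mod 19)
4^4 ≡ 9 (mod 19)
4^8 ≡ 5 (mod 19)
4^9 = 4^(8+1) ≡ 1 (mod 19).
Result is 1, so (4/19) = 1.

1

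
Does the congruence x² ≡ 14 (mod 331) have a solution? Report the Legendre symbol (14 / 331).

Pull out 2: since 331 ≡ 3 (mod 8), (2/331) = -1.
Reciprocity: 7 ≡ 3 and 331 ≡ 3 (mod 4), so (7/331) = −(331/7).
Reduce top mod 7: now compute (2/7).
Pull out 2: since 7 ≡ 7 (mod 8), (2/7) = +1.
Reached (1/7) = 1. Collecting the sign flips along the way, the symbol is +1.

1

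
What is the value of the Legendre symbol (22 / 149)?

Euler's criterion: (22/149) ≡ 22^74 (mod 149).
22^2 ≡ 37 (mod 149)
22^4 ≡ 28 (mod 149)
22^8 ≡ 39 (mod 149)
22^16 ≡ 31 (mod 149)
22^32 ≡ 67 (mod 149)
22^64 ≡ 19 (mod 149)
22^74 = 22^(64+8+2) ≡ 1 (mod 149).
Result is 1, so (22/149) = 1.

1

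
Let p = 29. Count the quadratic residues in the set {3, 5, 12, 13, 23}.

(3/29) = -1 → non-residue.
(5/29) = +1 → QR.
(12/29) = -1 → non-residue.
(13/29) = +1 → QR.
(23/29) = +1 → QR.
Total quadratic residues among the 5: 3.

3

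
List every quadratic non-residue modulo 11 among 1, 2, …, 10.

Square k = 1,…,5 (k and 11−k give the same square):
1²=1, 2²=4, 3²=9, 4²≡5, 5²≡3 (mod 11).
The residues are {1, 3, 4, 5, 9}; the non-residues are the remaining 5 nonzero classes.

2, 6, 7, 8, 10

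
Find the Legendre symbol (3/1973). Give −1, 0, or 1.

Reciprocity: 3 ≡ 3 and 1973 ≡ 1 (mod 4), so (3/1973) = +(1973/3).
Reduce top mod 3: now compute (2/3).
Pull out 2: since 3 ≡ 3 (mod 8), (2/3) = -1.
Reached (1/3) = 1. Collecting the sign flips along the way, the symbol is -1.

-1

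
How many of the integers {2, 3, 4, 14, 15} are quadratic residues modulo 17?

3

(2/17) = +1 → QR.
(3/17) = -1 → non-residue.
(4/17) = +1 → QR.
(14/17) = -1 → non-residue.
(15/17) = +1 → QR.
Total quadratic residues among the 5: 3.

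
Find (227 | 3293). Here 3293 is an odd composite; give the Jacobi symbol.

Reciprocity: 227 ≡ 3 and 3293 ≡ 1 (mod 4), so (227/3293) = +(3293/227).
Reduce top mod 227: now compute (115/227).
Reciprocity: 115 ≡ 3 and 227 ≡ 3 (mod 4), so (115/227) = −(227/115).
Reduce top mod 115: now compute (112/115).
Pull out 2^4: since 115 ≡ 3 (mod 8), (2/115) = -1, so (2/115)^4 = +1.
Reciprocity: 7 ≡ 3 and 115 ≡ 3 (mod 4), so (7/115) = −(115/7).
Reduce top mod 7: now compute (3/7).
Reciprocity: 3 ≡ 3 and 7 ≡ 3 (mod 4), so (3/7) = −(7/3).
Reduce top mod 3: now compute (1/3).
Reached (1/3) = 1. Collecting the sign flips along the way, the symbol is -1.

-1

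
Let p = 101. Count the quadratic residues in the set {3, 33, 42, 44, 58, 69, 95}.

(3/101) = -1 → non-residue.
(33/101) = +1 → QR.
(42/101) = -1 → non-residue.
(44/101) = -1 → non-residue.
(58/101) = +1 → QR.
(69/101) = -1 → non-residue.
(95/101) = +1 → QR.
Total quadratic residues among the 7: 3.

3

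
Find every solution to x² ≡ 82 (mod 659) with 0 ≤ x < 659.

93, 566

Since 659 ≡ 3 (mod 4), a square root of 82 is 82^((659+1)/4) = 82^165 mod 659.
Repeated squaring: 82^2≡134, 82^4≡163, 82^8≡209, 82^16≡187, 82^32≡42, 82^64≡446, 82^128≡557 (mod 659).
82^165 = 82^(128+32+4+1) ≡ 566 (mod 659).
Check: 566² = 320356 ≡ 82 (mod 659). The two roots are 93 and 566.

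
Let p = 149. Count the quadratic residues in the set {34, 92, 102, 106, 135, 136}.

(34/149) = -1 → non-residue.
(92/149) = -1 → non-residue.
(102/149) = +1 → QR.
(106/149) = -1 → non-residue.
(135/149) = -1 → non-residue.
(136/149) = -1 → non-residue.
Total quadratic residues among the 6: 1.

1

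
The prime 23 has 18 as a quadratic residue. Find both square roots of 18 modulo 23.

Since 23 ≡ 3 (mod 4), a square root of 18 is 18^((23+1)/4) = 18^6 mod 23.
Repeated squaring: 18^2≡2, 18^4≡4 (mod 23).
18^6 = 18^(4+2) ≡ 8 (mod 23).
Check: 8² = 64 ≡ 18 (mod 23). The two roots are 8 and 15.

8, 15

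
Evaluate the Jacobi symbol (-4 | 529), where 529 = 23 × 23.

First reduce: -4 ≡ 525 (mod 529).
Reciprocity: 525 ≡ 1 and 529 ≡ 1 (mod 4), so (525/529) = +(529/525).
Reduce top mod 525: now compute (4/525).
Pull out 2^2: since 525 ≡ 5 (mod 8), (2/525) = -1, so (2/525)^2 = +1.
Reached (1/525) = 1. Collecting the sign flips along the way, the symbol is +1.

1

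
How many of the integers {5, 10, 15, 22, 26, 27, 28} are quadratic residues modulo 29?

3

(5/29) = +1 → QR.
(10/29) = -1 → non-residue.
(15/29) = -1 → non-residue.
(22/29) = +1 → QR.
(26/29) = -1 → non-residue.
(27/29) = -1 → non-residue.
(28/29) = +1 → QR.
Total quadratic residues among the 7: 3.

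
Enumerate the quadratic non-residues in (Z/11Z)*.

2 6 7 8 10

Square k = 1,…,5 (k and 11−k give the same square):
1²=1, 2²=4, 3²=9, 4²≡5, 5²≡3 (mod 11).
The residues are {1, 3, 4, 5, 9}; the non-residues are the remaining 5 nonzero classes.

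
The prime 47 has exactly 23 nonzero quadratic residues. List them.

Square k = 1,…,23 (k and 47−k give the same square):
1²=1, 2²=4, 3²=9, 4²=16, 5²=25, 6²=36, 7²≡2, 8²≡17, 9²≡34, 10²≡6, 11²≡27, 12²≡3, 13²≡28, 14²≡8, 15²≡37, 16²≡21, 17²≡7, 18²≡42, 19²≡32, 20²≡24, 21²≡18, 22²≡14, 23²≡12 (mod 47).
So the quadratic residues mod 47 are {1, 2, 3, 4, 6, 7, 8, 9, 12, 14, 16, 17, 18, 21, 24, 25, 27, 28, 32, 34, 36, 37, 42}.

1 2 3 4 6 7 8 9 12 14 16 17 18 21 24 25 27 28 32 34 36 37 42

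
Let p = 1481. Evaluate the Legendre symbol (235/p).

1

Reciprocity: 235 ≡ 3 and 1481 ≡ 1 (mod 4), so (235/1481) = +(1481/235).
Reduce top mod 235: now compute (71/235).
Reciprocity: 71 ≡ 3 and 235 ≡ 3 (mod 4), so (71/235) = −(235/71).
Reduce top mod 71: now compute (22/71).
Pull out 2: since 71 ≡ 7 (mod 8), (2/71) = +1.
Reciprocity: 11 ≡ 3 and 71 ≡ 3 (mod 4), so (11/71) = −(71/11).
Reduce top mod 11: now compute (5/11).
Reciprocity: 5 ≡ 1 and 11 ≡ 3 (mod 4), so (5/11) = +(11/5).
Reduce top mod 5: now compute (1/5).
Reached (1/5) = 1. Collecting the sign flips along the way, the symbol is +1.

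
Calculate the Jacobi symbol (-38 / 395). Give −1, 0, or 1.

1

First reduce: -38 ≡ 357 (mod 395).
Reciprocity: 357 ≡ 1 and 395 ≡ 3 (mod 4), so (357/395) = +(395/357).
Reduce top mod 357: now compute (38/357).
Pull out 2: since 357 ≡ 5 (mod 8), (2/357) = -1.
Reciprocity: 19 ≡ 3 and 357 ≡ 1 (mod 4), so (19/357) = +(357/19).
Reduce top mod 19: now compute (15/19).
Reciprocity: 15 ≡ 3 and 19 ≡ 3 (mod 4), so (15/19) = −(19/15).
Reduce top mod 15: now compute (4/15).
Pull out 2^2: since 15 ≡ 7 (mod 8), (2/15) = +1, so (2/15)^2 = +1.
Reached (1/15) = 1. Collecting the sign flips along the way, the symbol is +1.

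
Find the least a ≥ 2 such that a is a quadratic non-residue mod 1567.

(2/1567) = +1, so 2 is a residue.
(3/1567) = −1, so 3 is the smallest positive non-residue mod 1567.

3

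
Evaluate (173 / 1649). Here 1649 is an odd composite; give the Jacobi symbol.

1

Reciprocity: 173 ≡ 1 and 1649 ≡ 1 (mod 4), so (173/1649) = +(1649/173).
Reduce top mod 173: now compute (92/173).
Pull out 2^2: since 173 ≡ 5 (mod 8), (2/173) = -1, so (2/173)^2 = +1.
Reciprocity: 23 ≡ 3 and 173 ≡ 1 (mod 4), so (23/173) = +(173/23).
Reduce top mod 23: now compute (12/23).
Pull out 2^2: since 23 ≡ 7 (mod 8), (2/23) = +1, so (2/23)^2 = +1.
Reciprocity: 3 ≡ 3 and 23 ≡ 3 (mod 4), so (3/23) = −(23/3).
Reduce top mod 3: now compute (2/3).
Pull out 2: since 3 ≡ 3 (mod 8), (2/3) = -1.
Reached (1/3) = 1. Collecting the sign flips along the way, the symbol is +1.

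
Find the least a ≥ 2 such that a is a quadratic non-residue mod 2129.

3

(2/2129) = +1, so 2 is a residue.
(3/2129) = −1, so 3 is the smallest positive non-residue mod 2129.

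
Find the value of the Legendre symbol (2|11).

-1

Pull out 2: since 11 ≡ 3 (mod 8), (2/11) = -1.
Reached (1/11) = 1. Collecting the sign flips along the way, the symbol is -1.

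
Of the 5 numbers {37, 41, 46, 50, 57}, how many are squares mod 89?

(37/89) = -1 → non-residue.
(41/89) = -1 → non-residue.
(46/89) = -1 → non-residue.
(50/89) = +1 → QR.
(57/89) = +1 → QR.
Total quadratic residues among the 5: 2.

2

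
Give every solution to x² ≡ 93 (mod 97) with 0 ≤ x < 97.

97 ≡ 1 (mod 4), so we find a root by search.
Trying successive values, 44² = 1936 ≡ 93 (mod 97). The other root is 97 − 44 = 53.

44, 53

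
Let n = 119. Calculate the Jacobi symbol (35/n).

0

Reciprocity: 35 ≡ 3 and 119 ≡ 3 (mod 4), so (35/119) = −(119/35).
Reduce top mod 35: now compute (14/35).
Pull out 2: since 35 ≡ 3 (mod 8), (2/35) = -1.
Reciprocity: 7 ≡ 3 and 35 ≡ 3 (mod 4), so (7/35) = −(35/7).
Reduce top mod 7: now compute (0/7).
Top reduces to 0: gcd > 1, so the symbol is 0.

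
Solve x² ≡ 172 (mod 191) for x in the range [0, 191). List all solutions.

73, 118

Since 191 ≡ 3 (mod 4), a square root of 172 is 172^((191+1)/4) = 172^48 mod 191.
Repeated squaring: 172^2≡170, 172^4≡59, 172^8≡43, 172^16≡130, 172^32≡92 (mod 191).
172^48 = 172^(32+16) ≡ 118 (mod 191).
Check: 118² = 13924 ≡ 172 (mod 191). The two roots are 73 and 118.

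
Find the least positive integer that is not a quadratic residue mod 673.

5

(2/673) = +1, so 2 is a residue.
(3/673) = +1, so 3 is a residue.
(4/673) = +1, so 4 is a residue.
(5/673) = −1, so 5 is the smallest positive non-residue mod 673.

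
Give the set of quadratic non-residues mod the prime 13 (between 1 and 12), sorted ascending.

Square k = 1,…,6 (k and 13−k give the same square):
1²=1, 2²=4, 3²=9, 4²≡3, 5²≡12, 6²≡10 (mod 13).
The residues are {1, 3, 4, 9, 10, 12}; the non-residues are the remaining 6 nonzero classes.

2 5 6 7 8 11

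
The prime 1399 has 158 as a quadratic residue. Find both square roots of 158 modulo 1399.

Since 1399 ≡ 3 (mod 4), a square root of 158 is 158^((1399+1)/4) = 158^350 mod 1399.
Repeated squaring: 158^2≡1181, 158^4≡1357, 158^8≡365, 158^16≡320, 158^32≡273, 158^64≡382, 158^128≡428, 158^256≡1314 (mod 1399).
158^350 = 158^(256+64+16+8+4+2) ≡ 322 (mod 1399).
Check: 322² = 103684 ≡ 158 (mod 1399). The two roots are 322 and 1077.

322, 1077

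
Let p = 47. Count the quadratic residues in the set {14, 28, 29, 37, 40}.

3

(14/47) = +1 → QR.
(28/47) = +1 → QR.
(29/47) = -1 → non-residue.
(37/47) = +1 → QR.
(40/47) = -1 → non-residue.
Total quadratic residues among the 5: 3.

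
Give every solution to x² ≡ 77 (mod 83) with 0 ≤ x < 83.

Since 83 ≡ 3 (mod 4), a square root of 77 is 77^((83+1)/4) = 77^21 mod 83.
Repeated squaring: 77^2≡36, 77^4≡51, 77^8≡28, 77^16≡37 (mod 83).
77^21 = 77^(16+4+1) ≡ 49 (mod 83).
Check: 49² = 2401 ≡ 77 (mod 83). The two roots are 34 and 49.

34, 49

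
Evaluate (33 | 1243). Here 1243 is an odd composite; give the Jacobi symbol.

Reciprocity: 33 ≡ 1 and 1243 ≡ 3 (mod 4), so (33/1243) = +(1243/33).
Reduce top mod 33: now compute (22/33).
Pull out 2: since 33 ≡ 1 (mod 8), (2/33) = +1.
Reciprocity: 11 ≡ 3 and 33 ≡ 1 (mod 4), so (11/33) = +(33/11).
Reduce top mod 11: now compute (0/11).
Top reduces to 0: gcd > 1, so the symbol is 0.

0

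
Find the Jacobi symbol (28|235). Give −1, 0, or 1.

-1

Pull out 2^2: since 235 ≡ 3 (mod 8), (2/235) = -1, so (2/235)^2 = +1.
Reciprocity: 7 ≡ 3 and 235 ≡ 3 (mod 4), so (7/235) = −(235/7).
Reduce top mod 7: now compute (4/7).
Pull out 2^2: since 7 ≡ 7 (mod 8), (2/7) = +1, so (2/7)^2 = +1.
Reached (1/7) = 1. Collecting the sign flips along the way, the symbol is -1.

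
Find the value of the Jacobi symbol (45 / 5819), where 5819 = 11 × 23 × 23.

Reciprocity: 45 ≡ 1 and 5819 ≡ 3 (mod 4), so (45/5819) = +(5819/45).
Reduce top mod 45: now compute (14/45).
Pull out 2: since 45 ≡ 5 (mod 8), (2/45) = -1.
Reciprocity: 7 ≡ 3 and 45 ≡ 1 (mod 4), so (7/45) = +(45/7).
Reduce top mod 7: now compute (3/7).
Reciprocity: 3 ≡ 3 and 7 ≡ 3 (mod 4), so (3/7) = −(7/3).
Reduce top mod 3: now compute (1/3).
Reached (1/3) = 1. Collecting the sign flips along the way, the symbol is +1.

1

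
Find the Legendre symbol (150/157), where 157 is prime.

Pull out 2: since 157 ≡ 5 (mod 8), (2/157) = -1.
Reciprocity: 75 ≡ 3 and 157 ≡ 1 (mod 4), so (75/157) = +(157/75).
Reduce top mod 75: now compute (7/75).
Reciprocity: 7 ≡ 3 and 75 ≡ 3 (mod 4), so (7/75) = −(75/7).
Reduce top mod 7: now compute (5/7).
Reciprocity: 5 ≡ 1 and 7 ≡ 3 (mod 4), so (5/7) = +(7/5).
Reduce top mod 5: now compute (2/5).
Pull out 2: since 5 ≡ 5 (mod 8), (2/5) = -1.
Reached (1/5) = 1. Collecting the sign flips along the way, the symbol is -1.

-1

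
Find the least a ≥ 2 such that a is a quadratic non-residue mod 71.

7

(2/71) = +1, so 2 is a residue.
(3/71) = +1, so 3 is a residue.
(4/71) = +1, so 4 is a residue.
(5/71) = +1, so 5 is a residue.
(6/71) = +1, so 6 is a residue.
(7/71) = −1, so 7 is the smallest positive non-residue mod 71.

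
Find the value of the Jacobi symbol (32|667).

Pull out 2^5: since 667 ≡ 3 (mod 8), (2/667) = -1, so (2/667)^5 = -1.
Reached (1/667) = 1. Collecting the sign flips along the way, the symbol is -1.

-1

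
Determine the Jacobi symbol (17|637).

Reciprocity: 17 ≡ 1 and 637 ≡ 1 (mod 4), so (17/637) = +(637/17).
Reduce top mod 17: now compute (8/17).
Pull out 2^3: since 17 ≡ 1 (mod 8), (2/17) = +1, so (2/17)^3 = +1.
Reached (1/17) = 1. Collecting the sign flips along the way, the symbol is +1.

1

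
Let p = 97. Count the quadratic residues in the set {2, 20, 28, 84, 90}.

(2/97) = +1 → QR.
(20/97) = -1 → non-residue.
(28/97) = -1 → non-residue.
(84/97) = -1 → non-residue.
(90/97) = -1 → non-residue.
Total quadratic residues among the 5: 1.

1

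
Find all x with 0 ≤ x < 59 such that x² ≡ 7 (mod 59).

Since 59 ≡ 3 (mod 4), a square root of 7 is 7^((59+1)/4) = 7^15 mod 59.
Repeated squaring: 7^2≡49, 7^4≡41, 7^8≡29 (mod 59).
7^15 = 7^(8+4+2+1) ≡ 19 (mod 59).
Check: 19² = 361 ≡ 7 (mod 59). The two roots are 19 and 40.

19, 40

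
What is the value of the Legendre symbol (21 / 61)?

Reciprocity: 21 ≡ 1 and 61 ≡ 1 (mod 4), so (21/61) = +(61/21).
Reduce top mod 21: now compute (19/21).
Reciprocity: 19 ≡ 3 and 21 ≡ 1 (mod 4), so (19/21) = +(21/19).
Reduce top mod 19: now compute (2/19).
Pull out 2: since 19 ≡ 3 (mod 8), (2/19) = -1.
Reached (1/19) = 1. Collecting the sign flips along the way, the symbol is -1.

-1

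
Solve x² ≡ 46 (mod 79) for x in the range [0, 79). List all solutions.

21, 58

Since 79 ≡ 3 (mod 4), a square root of 46 is 46^((79+1)/4) = 46^20 mod 79.
Repeated squaring: 46^2≡62, 46^4≡52, 46^8≡18, 46^16≡8 (mod 79).
46^20 = 46^(16+4) ≡ 21 (mod 79).
Check: 21² = 441 ≡ 46 (mod 79). The two roots are 21 and 58.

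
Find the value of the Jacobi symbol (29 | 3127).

1

Reciprocity: 29 ≡ 1 and 3127 ≡ 3 (mod 4), so (29/3127) = +(3127/29).
Reduce top mod 29: now compute (24/29).
Pull out 2^3: since 29 ≡ 5 (mod 8), (2/29) = -1, so (2/29)^3 = -1.
Reciprocity: 3 ≡ 3 and 29 ≡ 1 (mod 4), so (3/29) = +(29/3).
Reduce top mod 3: now compute (2/3).
Pull out 2: since 3 ≡ 3 (mod 8), (2/3) = -1.
Reached (1/3) = 1. Collecting the sign flips along the way, the symbol is +1.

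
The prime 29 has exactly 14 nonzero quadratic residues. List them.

Square k = 1,…,14 (k and 29−k give the same square):
1²=1, 2²=4, 3²=9, 4²=16, 5²=25, 6²≡7, 7²≡20, 8²≡6, 9²≡23, 10²≡13, 11²≡5, 12²≡28, 13²≡24, 14²≡22 (mod 29).
So the quadratic residues mod 29 are {1, 4, 5, 6, 7, 9, 13, 16, 20, 22, 23, 24, 25, 28}.

1, 4, 5, 6, 7, 9, 13, 16, 20, 22, 23, 24, 25, 28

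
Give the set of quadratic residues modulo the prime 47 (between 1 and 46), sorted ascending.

1,2,3,4,6,7,8,9,12,14,16,17,18,21,24,25,27,28,32,34,36,37,42

Square k = 1,…,23 (k and 47−k give the same square):
1²=1, 2²=4, 3²=9, 4²=16, 5²=25, 6²=36, 7²≡2, 8²≡17, 9²≡34, 10²≡6, 11²≡27, 12²≡3, 13²≡28, 14²≡8, 15²≡37, 16²≡21, 17²≡7, 18²≡42, 19²≡32, 20²≡24, 21²≡18, 22²≡14, 23²≡12 (mod 47).
So the quadratic residues mod 47 are {1, 2, 3, 4, 6, 7, 8, 9, 12, 14, 16, 17, 18, 21, 24, 25, 27, 28, 32, 34, 36, 37, 42}.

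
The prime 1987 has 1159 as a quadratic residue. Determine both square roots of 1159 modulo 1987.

547, 1440

Since 1987 ≡ 3 (mod 4), a square root of 1159 is 1159^((1987+1)/4) = 1159^497 mod 1987.
Repeated squaring: 1159^2≡69, 1159^4≡787, 1159^8≡1412, 1159^16≡783, 1159^32≡1093, 1159^64≡462, 1159^128≡835, 1159^256≡1775 (mod 1987).
1159^497 = 1159^(256+128+64+32+16+1) ≡ 1440 (mod 1987).
Check: 1440² = 2073600 ≡ 1159 (mod 1987). The two roots are 547 and 1440.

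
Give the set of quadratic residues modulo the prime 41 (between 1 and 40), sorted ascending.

Square k = 1,…,20 (k and 41−k give the same square):
1²=1, 2²=4, 3²=9, 4²=16, 5²=25, 6²=36, 7²≡8, 8²≡23, 9²≡40, 10²≡18, 11²≡39, 12²≡21, 13²≡5, 14²≡32, 15²≡20, 16²≡10, 17²≡2, 18²≡37, 19²≡33, 20²≡31 (mod 41).
So the quadratic residues mod 41 are {1, 2, 4, 5, 8, 9, 10, 16, 18, 20, 21, 23, 25, 31, 32, 33, 36, 37, 39, 40}.

1,2,4,5,8,9,10,16,18,20,21,23,25,31,32,33,36,37,39,40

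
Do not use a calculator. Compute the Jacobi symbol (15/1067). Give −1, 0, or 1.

-1

Reciprocity: 15 ≡ 3 and 1067 ≡ 3 (mod 4), so (15/1067) = −(1067/15).
Reduce top mod 15: now compute (2/15).
Pull out 2: since 15 ≡ 7 (mod 8), (2/15) = +1.
Reached (1/15) = 1. Collecting the sign flips along the way, the symbol is -1.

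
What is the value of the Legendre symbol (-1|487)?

-1

First reduce: -1 ≡ 486 (mod 487).
Pull out 2: since 487 ≡ 7 (mod 8), (2/487) = +1.
Reciprocity: 243 ≡ 3 and 487 ≡ 3 (mod 4), so (243/487) = −(487/243).
Reduce top mod 243: now compute (1/243).
Reached (1/243) = 1. Collecting the sign flips along the way, the symbol is -1.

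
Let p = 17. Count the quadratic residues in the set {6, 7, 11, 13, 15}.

2

(6/17) = -1 → non-residue.
(7/17) = -1 → non-residue.
(11/17) = -1 → non-residue.
(13/17) = +1 → QR.
(15/17) = +1 → QR.
Total quadratic residues among the 5: 2.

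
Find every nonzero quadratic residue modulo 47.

Square k = 1,…,23 (k and 47−k give the same square):
1²=1, 2²=4, 3²=9, 4²=16, 5²=25, 6²=36, 7²≡2, 8²≡17, 9²≡34, 10²≡6, 11²≡27, 12²≡3, 13²≡28, 14²≡8, 15²≡37, 16²≡21, 17²≡7, 18²≡42, 19²≡32, 20²≡24, 21²≡18, 22²≡14, 23²≡12 (mod 47).
So the quadratic residues mod 47 are {1, 2, 3, 4, 6, 7, 8, 9, 12, 14, 16, 17, 18, 21, 24, 25, 27, 28, 32, 34, 36, 37, 42}.

1,2,3,4,6,7,8,9,12,14,16,17,18,21,24,25,27,28,32,34,36,37,42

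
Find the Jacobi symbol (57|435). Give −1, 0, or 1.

Reciprocity: 57 ≡ 1 and 435 ≡ 3 (mod 4), so (57/435) = +(435/57).
Reduce top mod 57: now compute (36/57).
Pull out 2^2: since 57 ≡ 1 (mod 8), (2/57) = +1, so (2/57)^2 = +1.
Reciprocity: 9 ≡ 1 and 57 ≡ 1 (mod 4), so (9/57) = +(57/9).
Reduce top mod 9: now compute (3/9).
Reciprocity: 3 ≡ 3 and 9 ≡ 1 (mod 4), so (3/9) = +(9/3).
Reduce top mod 3: now compute (0/3).
Top reduces to 0: gcd > 1, so the symbol is 0.

0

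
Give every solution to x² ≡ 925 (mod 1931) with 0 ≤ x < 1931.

93, 1838

Since 1931 ≡ 3 (mod 4), a square root of 925 is 925^((1931+1)/4) = 925^483 mod 1931.
Repeated squaring: 925^2≡192, 925^4≡175, 925^8≡1660, 925^16≡63, 925^32≡107, 925^64≡1794, 925^128≡1390, 925^256≡1100 (mod 1931).
925^483 = 925^(256+128+64+32+2+1) ≡ 1838 (mod 1931).
Check: 1838² = 3378244 ≡ 925 (mod 1931). The two roots are 93 and 1838.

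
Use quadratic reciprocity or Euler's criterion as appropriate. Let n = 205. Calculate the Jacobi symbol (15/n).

Reciprocity: 15 ≡ 3 and 205 ≡ 1 (mod 4), so (15/205) = +(205/15).
Reduce top mod 15: now compute (10/15).
Pull out 2: since 15 ≡ 7 (mod 8), (2/15) = +1.
Reciprocity: 5 ≡ 1 and 15 ≡ 3 (mod 4), so (5/15) = +(15/5).
Reduce top mod 5: now compute (0/5).
Top reduces to 0: gcd > 1, so the symbol is 0.

0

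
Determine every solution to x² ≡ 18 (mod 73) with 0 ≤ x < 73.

23, 50

73 ≡ 1 (mod 4), so we find a root by search.
Trying successive values, 23² = 529 ≡ 18 (mod 73). The other root is 73 − 23 = 50.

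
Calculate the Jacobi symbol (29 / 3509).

0

Reciprocity: 29 ≡ 1 and 3509 ≡ 1 (mod 4), so (29/3509) = +(3509/29).
Reduce top mod 29: now compute (0/29).
Top reduces to 0: gcd > 1, so the symbol is 0.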